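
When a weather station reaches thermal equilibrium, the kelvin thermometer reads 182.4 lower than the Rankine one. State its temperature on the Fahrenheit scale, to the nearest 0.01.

Let x be the Rankine reading; then the kelvin reading is 5/9·x.
(5/9·x) - x = -182.4  ⇒  (-4/9)·x = -182.4  ⇒  x = 410.4000°R.
In Celsius: (410.4 - 491.67) × 5/9 = -45.1500°C.
In Fahrenheit: -45.1500 × 1.8 + 32 = -49.27°F.

-49.27°F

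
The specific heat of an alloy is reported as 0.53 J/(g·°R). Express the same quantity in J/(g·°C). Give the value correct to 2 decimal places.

0.95 J/(g·°C)

Since only a temperature interval is involved, the additive offset between the scales drops out.
A change of 1°C is a change of 1.8°R, so per °C the value is 0.53 × 1.8 = 0.95.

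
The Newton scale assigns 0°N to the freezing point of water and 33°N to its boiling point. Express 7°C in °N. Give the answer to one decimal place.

2.3°N

Linearly onto the Newton scale: 0 + (7.0000 / 100) × (33 - 0) = 2.3°N.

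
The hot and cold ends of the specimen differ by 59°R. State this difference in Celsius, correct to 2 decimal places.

An interval of 1°R corresponds to 5/9°C.
59 × 5/9 = 32.78.

32.78°C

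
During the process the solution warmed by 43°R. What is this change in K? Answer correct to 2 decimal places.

23.89 K

For a temperature interval the offset drops out; only the factor 5/9 applies.
43 × 5/9 = 23.89.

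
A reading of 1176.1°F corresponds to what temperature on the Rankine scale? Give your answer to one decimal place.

In Celsius: (1176.1 - 32) × 5/9 = 635.6111°C.
In Rankine: 635.6111 × 1.8 + 491.67 = 1635.8°R.

1635.8°R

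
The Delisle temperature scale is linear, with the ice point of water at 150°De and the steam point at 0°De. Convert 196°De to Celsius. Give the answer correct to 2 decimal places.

-30.67°C

Linear interpolation between the fixed points: C = (196 - 150) × 100 / (0 - 150) = -30.6667°C.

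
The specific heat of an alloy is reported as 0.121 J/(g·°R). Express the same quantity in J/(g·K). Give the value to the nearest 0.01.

0.22 J/(g·K)

The quantity depends on a temperature interval, so only the ratio of degree sizes applies; the offset between the scales is irrelevant.
A change of 1 K is a change of 1.8°R, so per K the value is 0.121 × 1.8 = 0.22.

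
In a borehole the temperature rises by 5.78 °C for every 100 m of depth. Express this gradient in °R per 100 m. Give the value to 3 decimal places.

10.404 °R/100 m

The quantity depends on a temperature interval, so only the ratio of degree sizes applies; the offset between the scales is irrelevant.
A change of 1°C is a change of 1.8°R, so 5.78 × 1.8 = 10.404.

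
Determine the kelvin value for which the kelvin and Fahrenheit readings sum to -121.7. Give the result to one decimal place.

120.7 K

Let K be the kelvin reading. The Fahrenheit reading is F = 1.8·K - 459.67.
Require K + F = -121.7: (2.8)·K - 459.67 = -121.7.
K = (-121.7 + 459.67) / (2.8) = 120.7.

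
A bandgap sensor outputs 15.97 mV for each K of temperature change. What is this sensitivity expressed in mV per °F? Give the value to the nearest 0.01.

Since only a temperature interval is involved, the additive offset between the scales drops out.
A change of 1°F is a change of 5/9 K, so per °F the value is 15.97 × 5/9 = 8.87.

8.87 mV per °F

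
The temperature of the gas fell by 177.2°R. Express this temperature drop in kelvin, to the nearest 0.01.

For a temperature interval the offset drops out; only the factor 5/9 applies.
177.2 × 5/9 = 98.44.

98.44 K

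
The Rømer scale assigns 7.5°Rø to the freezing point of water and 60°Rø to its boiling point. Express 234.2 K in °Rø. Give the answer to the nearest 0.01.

First in Celsius: 234.2 - 273.15 = -38.9500°C.
Linearly onto the Rømer scale: 7.5 + (-38.9500 / 100) × (60 - 7.5) = -12.95°Rø.

-12.95°Rø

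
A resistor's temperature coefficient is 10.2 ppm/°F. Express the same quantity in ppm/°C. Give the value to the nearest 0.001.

18.360 ppm/°C

The quantity depends on a temperature interval, so only the ratio of degree sizes applies; the offset between the scales is irrelevant.
A change of 1°C is a change of 1.8°F, so per °C the value is 10.2 × 1.8 = 18.360.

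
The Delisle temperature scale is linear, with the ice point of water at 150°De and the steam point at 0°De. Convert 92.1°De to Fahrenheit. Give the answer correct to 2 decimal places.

Linear interpolation between the fixed points: C = (92.1 - 150) × 100 / (0 - 150) = 38.6000°C.
Then 38.6000 × 1.8 + 32 = 101.48°F.

101.48°F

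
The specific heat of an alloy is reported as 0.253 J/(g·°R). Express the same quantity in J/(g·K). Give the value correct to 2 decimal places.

0.46 J/(g·K)

The quantity depends on a temperature interval, so only the ratio of degree sizes applies; the offset between the scales is irrelevant.
A change of 1 K is a change of 1.8°R, so per K the value is 0.253 × 1.8 = 0.46.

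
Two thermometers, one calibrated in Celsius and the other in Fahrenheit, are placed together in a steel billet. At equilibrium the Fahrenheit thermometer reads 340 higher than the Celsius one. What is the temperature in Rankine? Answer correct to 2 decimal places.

1184.67°R

Let x be the Celsius reading; then the Fahrenheit reading is 1.8·x + 32.
(1.8·x + 32) - x = 340  ⇒  (0.8)·x = 308  ⇒  x = 385.0000°C.
In Rankine: 385.0000 × 1.8 + 491.67 = 1184.67°R.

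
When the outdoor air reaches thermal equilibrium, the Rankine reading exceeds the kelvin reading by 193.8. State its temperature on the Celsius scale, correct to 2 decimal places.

-30.90°C

Let x be the kelvin reading; then the Rankine reading is 1.8·x.
(1.8·x) - x = 193.8  ⇒  (0.8)·x = 193.8  ⇒  x = 242.2500 K.
In Celsius: 242.25 - 273.15 = -30.90°C.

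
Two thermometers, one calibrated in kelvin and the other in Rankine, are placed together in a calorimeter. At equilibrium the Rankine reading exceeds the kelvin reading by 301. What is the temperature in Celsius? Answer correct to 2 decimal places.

Let x be the kelvin reading; then the Rankine reading is 1.8·x.
(1.8·x) - x = 301  ⇒  (0.8)·x = 301  ⇒  x = 376.2500 K.
In Celsius: 376.25 - 273.15 = 103.10°C.

103.10°C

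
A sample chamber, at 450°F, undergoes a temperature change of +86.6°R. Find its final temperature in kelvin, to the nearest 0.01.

Initial temperature in Celsius: (450 - 32) × 5/9 = 232.2222°C.
The 86.6°R change is an interval, so only the factor 5/9 applies: +86.6 × 5/9 = +48.1111°C.
Final Celsius temperature: 232.2222 + 48.1111 = 280.3333°C.
In kelvin: 280.3333 + 273.15 = 553.48 K.

553.48 K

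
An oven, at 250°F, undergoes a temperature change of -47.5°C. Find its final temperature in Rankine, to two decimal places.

Initial temperature in Celsius: (250 - 32) × 5/9 = 121.1111°C.
Final Celsius temperature: 121.1111 - 47.5000 = 73.6111°C.
In Rankine: 73.6111 × 1.8 + 491.67 = 624.17°R.

624.17°R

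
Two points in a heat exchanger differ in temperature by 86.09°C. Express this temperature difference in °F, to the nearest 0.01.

Only the scale ratio 1.8 matters for a change in temperature.
86.09 × 1.8 = 154.96.

154.96°F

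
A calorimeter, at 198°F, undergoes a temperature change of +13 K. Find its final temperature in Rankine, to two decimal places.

681.07°R

Initial temperature in Celsius: (198 - 32) × 5/9 = 92.2222°C.
The 13 K change is an interval; Kelvin and Celsius degrees are the same size, so ΔC = +13°C.
Final Celsius temperature: 92.2222 + 13.0000 = 105.2222°C.
In Rankine: 105.2222 × 1.8 + 491.67 = 681.07°R.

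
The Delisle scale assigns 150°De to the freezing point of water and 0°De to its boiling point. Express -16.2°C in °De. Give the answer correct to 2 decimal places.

174.30°De

Linearly onto the Delisle scale: 150 + (-16.2000 / 100) × (0 - 150) = 174.30°De.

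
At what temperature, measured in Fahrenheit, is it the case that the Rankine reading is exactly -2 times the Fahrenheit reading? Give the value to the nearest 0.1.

Let F be the Fahrenheit reading. The Rankine reading is R = 1·F + 459.67.
Require R = -2·F: 1·F + 459.67 = -2·F.
(3)·F = -459.67  ⇒  F = -153.2.

-153.2°F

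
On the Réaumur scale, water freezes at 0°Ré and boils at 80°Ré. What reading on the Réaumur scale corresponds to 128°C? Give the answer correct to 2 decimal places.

Linearly onto the Réaumur scale: 0 + (128.0000 / 100) × (80 - 0) = 102.40°Ré.

102.40°Ré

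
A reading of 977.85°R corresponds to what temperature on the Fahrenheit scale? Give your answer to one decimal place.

518.2°F

In Celsius: (977.85 - 491.67) × 5/9 = 270.1000°C.
In Fahrenheit: 270.1000 × 1.8 + 32 = 518.2°F.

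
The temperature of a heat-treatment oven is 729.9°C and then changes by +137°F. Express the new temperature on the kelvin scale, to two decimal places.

1079.16 K

The 137°F change is an interval, so only the factor 5/9 applies: +137 × 5/9 = +76.1111°C.
Final Celsius temperature: 729.9000 + 76.1111 = 806.0111°C.
In kelvin: 806.0111 + 273.15 = 1079.16 K.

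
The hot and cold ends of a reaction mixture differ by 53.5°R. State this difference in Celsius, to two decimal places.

29.72°C

For a temperature interval the offset drops out; only the factor 5/9 applies.
53.5 × 5/9 = 29.72.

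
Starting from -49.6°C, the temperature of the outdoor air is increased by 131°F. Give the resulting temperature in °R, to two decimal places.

The 131°F change is an interval, so only the factor 5/9 applies: +131 × 5/9 = +72.7778°C.
Final Celsius temperature: -49.6000 + 72.7778 = 23.1778°C.
In Rankine: 23.1778 × 1.8 + 491.67 = 533.39°R.

533.39°R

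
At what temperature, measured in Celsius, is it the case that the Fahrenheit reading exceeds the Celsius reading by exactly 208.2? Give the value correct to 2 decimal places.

Let C be the Celsius reading. The Fahrenheit reading is F = 1.8·C + 32.
Require F - C = 208.2: (0.8)·C + 32 = 208.2.
C = (208.2 - 32) / (0.8) = 220.25.

220.25°C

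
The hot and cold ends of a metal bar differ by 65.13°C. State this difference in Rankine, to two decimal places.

Only the scale ratio 1.8 matters for a change in temperature.
65.13 × 1.8 = 117.23.

117.23°R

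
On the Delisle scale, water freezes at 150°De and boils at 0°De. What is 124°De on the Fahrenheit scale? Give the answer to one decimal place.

63.2°F

Linear interpolation between the fixed points: C = (124 - 150) × 100 / (0 - 150) = 17.3333°C.
Then 17.3333 × 1.8 + 32 = 63.2°F.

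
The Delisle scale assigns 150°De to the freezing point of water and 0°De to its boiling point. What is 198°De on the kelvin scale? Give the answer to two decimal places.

Linear interpolation between the fixed points: C = (198 - 150) × 100 / (0 - 150) = -32.0000°C.
Then -32.0000 + 273.15 = 241.15 K.

241.15 K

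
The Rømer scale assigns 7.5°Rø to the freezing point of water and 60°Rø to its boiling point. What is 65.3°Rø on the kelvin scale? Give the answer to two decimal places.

383.25 K

Linear interpolation between the fixed points: C = (65.3 - 7.5) × 100 / (60 - 7.5) = 110.0952°C.
Then 110.0952 + 273.15 = 383.25 K.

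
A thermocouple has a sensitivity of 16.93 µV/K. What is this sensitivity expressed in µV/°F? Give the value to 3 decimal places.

Since only a temperature interval is involved, the additive offset between the scales drops out.
A change of 1°F is a change of 5/9 K, so per °F the value is 16.93 × 5/9 = 9.406.

9.406 µV/°F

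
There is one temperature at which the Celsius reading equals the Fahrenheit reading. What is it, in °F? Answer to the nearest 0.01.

-40.00°F

Let F be the Fahrenheit reading. The Celsius reading is C = 5/9·F - 17.7778.
Set C = F: 5/9·F - 17.7778 = F.
(-4/9)·F = 17.7778  ⇒  F = -40.00.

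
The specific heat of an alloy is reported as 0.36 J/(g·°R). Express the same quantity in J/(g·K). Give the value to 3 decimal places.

0.648 J/(g·K)

Since only a temperature interval is involved, the additive offset between the scales drops out.
A change of 1 K is a change of 1.8°R, so per K the value is 0.36 × 1.8 = 0.648.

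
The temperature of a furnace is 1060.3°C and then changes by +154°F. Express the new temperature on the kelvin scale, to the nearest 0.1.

1419.0 K

The 154°F change is an interval, so only the factor 5/9 applies: +154 × 5/9 = +85.5556°C.
Final Celsius temperature: 1060.3000 + 85.5556 = 1145.8556°C.
In kelvin: 1145.8556 + 273.15 = 1419.0 K.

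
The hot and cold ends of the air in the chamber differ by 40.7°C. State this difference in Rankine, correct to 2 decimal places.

73.26°R

An interval of 1°C corresponds to 1.8°R.
40.7 × 1.8 = 73.26.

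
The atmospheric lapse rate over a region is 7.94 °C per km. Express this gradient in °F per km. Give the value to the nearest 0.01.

14.29 °F/km

The quantity depends on a temperature interval, so only the ratio of degree sizes applies; the offset between the scales is irrelevant.
A change of 1°C is a change of 1.8°F, so 7.94 × 1.8 = 14.29.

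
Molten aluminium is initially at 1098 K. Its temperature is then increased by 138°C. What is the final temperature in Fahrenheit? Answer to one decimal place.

Initial temperature in Celsius: 1098 - 273.15 = 824.8500°C.
Final Celsius temperature: 824.8500 + 138.0000 = 962.8500°C.
In Fahrenheit: 962.8500 × 1.8 + 32 = 1765.1°F.

1765.1°F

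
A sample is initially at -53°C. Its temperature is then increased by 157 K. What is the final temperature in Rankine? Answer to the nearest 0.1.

The 157 K change is an interval; Kelvin and Celsius degrees are the same size, so ΔC = +157°C.
Final Celsius temperature: -53.0000 + 157.0000 = 104.0000°C.
In Rankine: 104.0000 × 1.8 + 491.67 = 678.9°R.

678.9°R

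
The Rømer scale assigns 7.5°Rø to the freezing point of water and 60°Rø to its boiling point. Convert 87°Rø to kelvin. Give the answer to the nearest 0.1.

424.6 K

Linear interpolation between the fixed points: C = (87 - 7.5) × 100 / (60 - 7.5) = 151.4286°C.
Then 151.4286 + 273.15 = 424.6 K.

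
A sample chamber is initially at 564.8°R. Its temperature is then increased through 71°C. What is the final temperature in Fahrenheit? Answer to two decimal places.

Initial temperature in Celsius: (564.8 - 491.67) × 5/9 = 40.6278°C.
Final Celsius temperature: 40.6278 + 71.0000 = 111.6278°C.
In Fahrenheit: 111.6278 × 1.8 + 32 = 232.93°F.

232.93°F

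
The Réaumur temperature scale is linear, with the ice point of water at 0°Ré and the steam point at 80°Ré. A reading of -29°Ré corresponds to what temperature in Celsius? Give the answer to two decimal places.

Linear interpolation between the fixed points: C = (-29 - 0) × 100 / (80 - 0) = -36.2500°C.

-36.25°C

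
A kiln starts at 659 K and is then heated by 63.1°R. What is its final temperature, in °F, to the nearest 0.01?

789.63°F

Initial temperature in Celsius: 659 - 273.15 = 385.8500°C.
The 63.1°R change is an interval, so only the factor 5/9 applies: +63.1 × 5/9 = +35.0556°C.
Final Celsius temperature: 385.8500 + 35.0556 = 420.9056°C.
In Fahrenheit: 420.9056 × 1.8 + 32 = 789.63°F.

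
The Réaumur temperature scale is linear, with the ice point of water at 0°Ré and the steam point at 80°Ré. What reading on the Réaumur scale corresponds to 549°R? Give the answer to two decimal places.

25.48°Ré

First in Celsius: (549 - 491.67) × 5/9 = 31.8500°C.
Linearly onto the Réaumur scale: 0 + (31.8500 / 100) × (80 - 0) = 25.48°Ré.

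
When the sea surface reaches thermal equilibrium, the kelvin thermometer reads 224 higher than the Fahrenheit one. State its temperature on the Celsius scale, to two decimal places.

Let x be the Fahrenheit reading; then the kelvin reading is 5/9·x + 255.372.
(5/9·x + 255.372) - x = 224  ⇒  (-4/9)·x = -31.3722  ⇒  x = 70.5875°F.
In Celsius: (70.5875 - 32) × 5/9 = 21.44°C.

21.44°C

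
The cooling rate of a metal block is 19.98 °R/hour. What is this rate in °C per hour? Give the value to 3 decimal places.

The quantity depends on a temperature interval, so only the ratio of degree sizes applies; the offset between the scales is irrelevant.
A change of 1°R is a change of 5/9°C, so 19.98 × 5/9 = 11.100.

11.100 °C/hour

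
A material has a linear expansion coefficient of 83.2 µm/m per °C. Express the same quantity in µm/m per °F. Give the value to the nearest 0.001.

Since only a temperature interval is involved, the additive offset between the scales drops out.
A change of 1°F is a change of 5/9°C, so per °F the value is 83.2 × 5/9 = 46.222.

46.222 µm/m per °F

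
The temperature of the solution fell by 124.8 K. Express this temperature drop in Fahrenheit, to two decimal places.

224.64°F

For a temperature interval the offset drops out; only the factor 1.8 applies.
124.8 × 1.8 = 224.64.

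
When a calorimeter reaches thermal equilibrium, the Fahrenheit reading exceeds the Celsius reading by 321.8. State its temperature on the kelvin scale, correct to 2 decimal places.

Let x be the Celsius reading; then the Fahrenheit reading is 1.8·x + 32.
(1.8·x + 32) - x = 321.8  ⇒  (0.8)·x = 289.8  ⇒  x = 362.2500°C.
In kelvin: 362.2500 + 273.15 = 635.40 K.

635.40 K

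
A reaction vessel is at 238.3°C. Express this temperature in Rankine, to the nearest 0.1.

920.6°R

In Rankine: 238.3000 × 1.8 + 491.67 = 920.6°R.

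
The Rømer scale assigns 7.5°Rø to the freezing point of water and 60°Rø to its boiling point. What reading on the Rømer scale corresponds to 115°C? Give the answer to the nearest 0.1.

67.9°Rø

Linearly onto the Rømer scale: 7.5 + (115.0000 / 100) × (60 - 7.5) = 67.9°Rø.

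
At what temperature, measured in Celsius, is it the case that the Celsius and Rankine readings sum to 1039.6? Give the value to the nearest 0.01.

195.69°C

Let C be the Celsius reading. The Rankine reading is R = 1.8·C + 491.67.
Require C + R = 1039.6: (2.8)·C + 491.67 = 1039.6.
C = (1039.6 - 491.67) / (2.8) = 195.69.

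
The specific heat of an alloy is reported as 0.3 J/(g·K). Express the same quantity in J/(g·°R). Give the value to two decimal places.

0.17 J/(g·°R)

Since only a temperature interval is involved, the additive offset between the scales drops out.
A change of 1°R is a change of 5/9 K, so per °R the value is 0.3 × 5/9 = 0.17.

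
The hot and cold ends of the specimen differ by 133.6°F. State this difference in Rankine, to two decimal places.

Fahrenheit and Rankine degrees are the same size, so the interval is unchanged: 133.60.

133.60°R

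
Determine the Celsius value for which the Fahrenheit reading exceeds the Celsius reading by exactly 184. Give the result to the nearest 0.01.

190.00°C

Let C be the Celsius reading. The Fahrenheit reading is F = 1.8·C + 32.
Require F - C = 184: (0.8)·C + 32 = 184.
C = (184 - 32) / (0.8) = 190.00.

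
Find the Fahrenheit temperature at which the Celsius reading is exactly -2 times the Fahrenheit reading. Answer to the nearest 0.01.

6.96°F

Let F be the Fahrenheit reading. The Celsius reading is C = 5/9·F - 17.7778.
Require C = -2·F: 5/9·F - 17.7778 = -2·F.
(23/9)·F = 17.7778  ⇒  F = 6.96.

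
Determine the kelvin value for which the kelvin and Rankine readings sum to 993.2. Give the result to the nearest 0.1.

Let K be the kelvin reading. The Rankine reading is R = 1.8·K.
Require K + R = 993.2: (2.8)·K = 993.2.
K = (993.2) / (2.8) = 354.7.

354.7 K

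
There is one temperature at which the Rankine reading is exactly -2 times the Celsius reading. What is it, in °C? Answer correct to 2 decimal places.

-129.39°C

Let C be the Celsius reading. The Rankine reading is R = 1.8·C + 491.67.
Require R = -2·C: 1.8·C + 491.67 = -2·C.
(3.8)·C = -491.67  ⇒  C = -129.39.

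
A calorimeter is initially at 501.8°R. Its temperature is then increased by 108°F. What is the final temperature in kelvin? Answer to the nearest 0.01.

338.78 K

Initial temperature in Celsius: (501.8 - 491.67) × 5/9 = 5.6278°C.
The 108°F change is an interval, so only the factor 5/9 applies: +108 × 5/9 = +60.0000°C.
Final Celsius temperature: 5.6278 + 60.0000 = 65.6278°C.
In kelvin: 65.6278 + 273.15 = 338.78 K.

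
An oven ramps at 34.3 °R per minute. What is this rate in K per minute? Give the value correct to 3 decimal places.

The quantity depends on a temperature interval, so only the ratio of degree sizes applies; the offset between the scales is irrelevant.
A change of 1°R is a change of 5/9 K, so 34.3 × 5/9 = 19.056.

19.056 K/minute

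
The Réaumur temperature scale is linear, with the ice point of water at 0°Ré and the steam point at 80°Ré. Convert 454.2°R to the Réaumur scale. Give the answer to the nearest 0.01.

-16.65°Ré

First in Celsius: (454.2 - 491.67) × 5/9 = -20.8167°C.
Linearly onto the Réaumur scale: 0 + (-20.8167 / 100) × (80 - 0) = -16.65°Ré.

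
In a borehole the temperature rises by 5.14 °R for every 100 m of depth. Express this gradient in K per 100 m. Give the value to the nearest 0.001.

2.856 K/100 m

Since only a temperature interval is involved, the additive offset between the scales drops out.
A change of 1°R is a change of 5/9 K, so 5.14 × 5/9 = 2.856.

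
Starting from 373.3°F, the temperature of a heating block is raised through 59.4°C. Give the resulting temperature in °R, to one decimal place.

Initial temperature in Celsius: (373.3 - 32) × 5/9 = 189.6111°C.
Final Celsius temperature: 189.6111 + 59.4000 = 249.0111°C.
In Rankine: 249.0111 × 1.8 + 491.67 = 939.9°R.

939.9°R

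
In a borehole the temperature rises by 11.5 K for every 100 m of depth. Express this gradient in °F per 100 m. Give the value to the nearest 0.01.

20.70 °F/100 m

Since only a temperature interval is involved, the additive offset between the scales drops out.
A change of 1 K is a change of 1.8°F, so 11.5 × 1.8 = 20.70.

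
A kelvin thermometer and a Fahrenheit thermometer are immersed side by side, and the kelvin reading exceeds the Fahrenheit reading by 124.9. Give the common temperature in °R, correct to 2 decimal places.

753.23°R

Let x be the kelvin reading; then the Fahrenheit reading is 1.8·x - 459.67.
(1.8·x - 459.67) - x = -124.9  ⇒  (0.8)·x = 334.77  ⇒  x = 418.4625 K.
In Celsius: 418.4625 - 273.15 = 145.3125°C.
In Rankine: 145.3125 × 1.8 + 491.67 = 753.23°R.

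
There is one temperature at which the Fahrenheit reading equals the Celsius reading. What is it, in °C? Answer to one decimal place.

-40.0°C

Let C be the Celsius reading. The Fahrenheit reading is F = 1.8·C + 32.
Set F = C: 1.8·C + 32 = C.
(0.8)·C = -32  ⇒  C = -40.0.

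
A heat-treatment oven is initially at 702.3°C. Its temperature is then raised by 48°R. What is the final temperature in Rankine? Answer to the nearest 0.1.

1803.8°R

The 48°R change is an interval, so only the factor 5/9 applies: +48 × 5/9 = +26.6667°C.
Final Celsius temperature: 702.3000 + 26.6667 = 728.9667°C.
In Rankine: 728.9667 × 1.8 + 491.67 = 1803.8°R.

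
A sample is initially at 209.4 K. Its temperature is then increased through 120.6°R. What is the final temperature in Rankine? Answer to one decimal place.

497.5°R

Initial temperature in Celsius: 209.4 - 273.15 = -63.7500°C.
The 120.6°R change is an interval, so only the factor 5/9 applies: +120.6 × 5/9 = +67.0000°C.
Final Celsius temperature: -63.7500 + 67.0000 = 3.2500°C.
In Rankine: 3.2500 × 1.8 + 491.67 = 497.5°R.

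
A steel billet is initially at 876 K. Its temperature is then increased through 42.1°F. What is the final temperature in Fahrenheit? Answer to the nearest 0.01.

1159.23°F

Initial temperature in Celsius: 876 - 273.15 = 602.8500°C.
The 42.1°F change is an interval, so only the factor 5/9 applies: +42.1 × 5/9 = +23.3889°C.
Final Celsius temperature: 602.8500 + 23.3889 = 626.2389°C.
In Fahrenheit: 626.2389 × 1.8 + 32 = 1159.23°F.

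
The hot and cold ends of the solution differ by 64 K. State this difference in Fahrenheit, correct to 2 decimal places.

Only the scale ratio 1.8 matters for a change in temperature.
64 × 1.8 = 115.20.

115.20°F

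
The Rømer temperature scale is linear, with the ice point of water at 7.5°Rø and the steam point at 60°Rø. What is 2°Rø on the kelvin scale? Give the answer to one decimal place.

Linear interpolation between the fixed points: C = (2 - 7.5) × 100 / (60 - 7.5) = -10.4762°C.
Then -10.4762 + 273.15 = 262.7 K.

262.7 K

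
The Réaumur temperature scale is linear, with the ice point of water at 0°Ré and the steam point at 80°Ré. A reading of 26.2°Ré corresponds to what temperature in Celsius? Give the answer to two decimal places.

Linear interpolation between the fixed points: C = (26.2 - 0) × 100 / (80 - 0) = 32.7500°C.

32.75°C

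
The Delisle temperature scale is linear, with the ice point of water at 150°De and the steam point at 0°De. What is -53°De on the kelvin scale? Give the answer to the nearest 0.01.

Linear interpolation between the fixed points: C = (-53 - 150) × 100 / (0 - 150) = 135.3333°C.
Then 135.3333 + 273.15 = 408.48 K.

408.48 K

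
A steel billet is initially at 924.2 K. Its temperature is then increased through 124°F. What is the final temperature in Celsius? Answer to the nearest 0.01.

719.94°C

Initial temperature in Celsius: 924.2 - 273.15 = 651.0500°C.
The 124°F change is an interval, so only the factor 5/9 applies: +124 × 5/9 = +68.8889°C.
Final Celsius temperature: 651.0500 + 68.8889 = 719.9389°C.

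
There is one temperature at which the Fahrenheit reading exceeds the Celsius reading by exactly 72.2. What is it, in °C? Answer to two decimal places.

Let C be the Celsius reading. The Fahrenheit reading is F = 1.8·C + 32.
Require F - C = 72.2: (0.8)·C + 32 = 72.2.
C = (72.2 - 32) / (0.8) = 50.25.

50.25°C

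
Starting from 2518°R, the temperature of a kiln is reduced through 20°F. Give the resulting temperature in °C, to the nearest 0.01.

Initial temperature in Celsius: (2518 - 491.67) × 5/9 = 1125.7389°C.
The 20°F change is an interval, so only the factor 5/9 applies: -20 × 5/9 = -11.1111°C.
Final Celsius temperature: 1125.7389 - 11.1111 = 1114.6278°C.

1114.63°C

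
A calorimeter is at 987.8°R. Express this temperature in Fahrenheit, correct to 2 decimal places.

528.13°F

In Celsius: (987.8 - 491.67) × 5/9 = 275.6278°C.
In Fahrenheit: 275.6278 × 1.8 + 32 = 528.13°F.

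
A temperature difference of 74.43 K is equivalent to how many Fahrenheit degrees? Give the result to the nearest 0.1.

134.0°F

For a temperature interval the offset drops out; only the factor 1.8 applies.
74.43 × 1.8 = 134.0.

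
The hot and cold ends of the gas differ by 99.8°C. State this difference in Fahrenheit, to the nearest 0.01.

Only the scale ratio 1.8 matters for a change in temperature.
99.8 × 1.8 = 179.64.

179.64°F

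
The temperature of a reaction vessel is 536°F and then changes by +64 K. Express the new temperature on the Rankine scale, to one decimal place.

1110.9°R

Initial temperature in Celsius: (536 - 32) × 5/9 = 280.0000°C.
The 64 K change is an interval; Kelvin and Celsius degrees are the same size, so ΔC = +64°C.
Final Celsius temperature: 280.0000 + 64.0000 = 344.0000°C.
In Rankine: 344.0000 × 1.8 + 491.67 = 1110.9°R.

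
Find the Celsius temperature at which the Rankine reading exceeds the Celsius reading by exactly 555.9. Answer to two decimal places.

80.29°C

Let C be the Celsius reading. The Rankine reading is R = 1.8·C + 491.67.
Require R - C = 555.9: (0.8)·C + 491.67 = 555.9.
C = (555.9 - 491.67) / (0.8) = 80.29.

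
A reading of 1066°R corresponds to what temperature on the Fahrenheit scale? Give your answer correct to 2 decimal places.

In Celsius: (1066 - 491.67) × 5/9 = 319.0722°C.
In Fahrenheit: 319.0722 × 1.8 + 32 = 606.33°F.

606.33°F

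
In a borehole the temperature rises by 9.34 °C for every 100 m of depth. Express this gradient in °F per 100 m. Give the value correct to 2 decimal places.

16.81 °F/100 m

Since only a temperature interval is involved, the additive offset between the scales drops out.
A change of 1°C is a change of 1.8°F, so 9.34 × 1.8 = 16.81.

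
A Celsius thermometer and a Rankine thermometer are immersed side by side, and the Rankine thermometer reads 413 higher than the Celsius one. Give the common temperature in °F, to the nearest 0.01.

Let x be the Celsius reading; then the Rankine reading is 1.8·x + 491.67.
(1.8·x + 491.67) - x = 413  ⇒  (0.8)·x = -78.67  ⇒  x = -98.3375°C.
In Fahrenheit: -98.3375 × 1.8 + 32 = -145.01°F.

-145.01°F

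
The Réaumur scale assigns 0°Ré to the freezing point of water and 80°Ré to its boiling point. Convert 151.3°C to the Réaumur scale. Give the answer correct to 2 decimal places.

121.04°Ré

Linearly onto the Réaumur scale: 0 + (151.3000 / 100) × (80 - 0) = 121.04°Ré.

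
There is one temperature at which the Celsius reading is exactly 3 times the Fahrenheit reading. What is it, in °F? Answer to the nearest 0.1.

Let F be the Fahrenheit reading. The Celsius reading is C = 5/9·F - 17.7778.
Require C = 3·F: 5/9·F - 17.7778 = 3·F.
(-22/9)·F = 17.7778  ⇒  F = -7.3.

-7.3°F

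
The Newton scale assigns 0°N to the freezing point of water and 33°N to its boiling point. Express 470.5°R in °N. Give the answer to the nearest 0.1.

-3.9°N

First in Celsius: (470.5 - 491.67) × 5/9 = -11.7611°C.
Linearly onto the Newton scale: 0 + (-11.7611 / 100) × (33 - 0) = -3.9°N.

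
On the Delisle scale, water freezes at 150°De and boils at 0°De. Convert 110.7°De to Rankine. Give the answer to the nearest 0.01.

538.83°R

Linear interpolation between the fixed points: C = (110.7 - 150) × 100 / (0 - 150) = 26.2000°C.
Then 26.2000 × 1.8 + 491.67 = 538.83°R.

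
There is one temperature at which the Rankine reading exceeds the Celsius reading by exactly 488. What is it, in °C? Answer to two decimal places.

Let C be the Celsius reading. The Rankine reading is R = 1.8·C + 491.67.
Require R - C = 488: (0.8)·C + 491.67 = 488.
C = (488 - 491.67) / (0.8) = -4.59.

-4.59°C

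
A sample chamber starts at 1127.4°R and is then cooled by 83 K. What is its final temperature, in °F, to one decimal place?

Initial temperature in Celsius: (1127.4 - 491.67) × 5/9 = 353.1833°C.
The 83 K change is an interval; Kelvin and Celsius degrees are the same size, so ΔC = -83°C.
Final Celsius temperature: 353.1833 - 83.0000 = 270.1833°C.
In Fahrenheit: 270.1833 × 1.8 + 32 = 518.3°F.

518.3°F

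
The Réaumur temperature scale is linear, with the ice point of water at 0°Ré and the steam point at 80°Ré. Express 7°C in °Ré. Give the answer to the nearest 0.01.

Linearly onto the Réaumur scale: 0 + (7.0000 / 100) × (80 - 0) = 5.60°Ré.

5.60°Ré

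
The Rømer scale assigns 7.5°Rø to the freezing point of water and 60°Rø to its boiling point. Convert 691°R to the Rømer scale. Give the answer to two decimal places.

65.64°Rø

First in Celsius: (691 - 491.67) × 5/9 = 110.7389°C.
Linearly onto the Rømer scale: 7.5 + (110.7389 / 100) × (60 - 7.5) = 65.64°Rø.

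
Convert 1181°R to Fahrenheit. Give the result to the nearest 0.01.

721.33°F

In Celsius: (1181 - 491.67) × 5/9 = 382.9611°C.
In Fahrenheit: 382.9611 × 1.8 + 32 = 721.33°F.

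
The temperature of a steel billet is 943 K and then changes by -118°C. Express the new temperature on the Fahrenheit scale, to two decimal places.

Initial temperature in Celsius: 943 - 273.15 = 669.8500°C.
Final Celsius temperature: 669.8500 - 118.0000 = 551.8500°C.
In Fahrenheit: 551.8500 × 1.8 + 32 = 1025.33°F.

1025.33°F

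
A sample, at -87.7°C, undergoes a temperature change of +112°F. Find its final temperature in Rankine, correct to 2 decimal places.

445.81°R

The 112°F change is an interval, so only the factor 5/9 applies: +112 × 5/9 = +62.2222°C.
Final Celsius temperature: -87.7000 + 62.2222 = -25.4778°C.
In Rankine: -25.4778 × 1.8 + 491.67 = 445.81°R.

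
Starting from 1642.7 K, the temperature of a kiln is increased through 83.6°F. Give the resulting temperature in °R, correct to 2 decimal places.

3040.46°R

Initial temperature in Celsius: 1642.7 - 273.15 = 1369.5500°C.
The 83.6°F change is an interval, so only the factor 5/9 applies: +83.6 × 5/9 = +46.4444°C.
Final Celsius temperature: 1369.5500 + 46.4444 = 1415.9944°C.
In Rankine: 1415.9944 × 1.8 + 491.67 = 3040.46°R.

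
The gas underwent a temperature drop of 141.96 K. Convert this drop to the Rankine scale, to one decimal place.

255.5°R

An interval of 1 K corresponds to 1.8°R.
141.96 × 1.8 = 255.5.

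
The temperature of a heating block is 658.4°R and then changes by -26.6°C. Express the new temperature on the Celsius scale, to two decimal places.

66.03°C

Initial temperature in Celsius: (658.4 - 491.67) × 5/9 = 92.6278°C.
Final Celsius temperature: 92.6278 - 26.6000 = 66.0278°C.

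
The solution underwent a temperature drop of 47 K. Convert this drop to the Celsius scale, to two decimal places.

Kelvin and Celsius degrees are the same size, so the interval is unchanged: 47.00.

47.00°C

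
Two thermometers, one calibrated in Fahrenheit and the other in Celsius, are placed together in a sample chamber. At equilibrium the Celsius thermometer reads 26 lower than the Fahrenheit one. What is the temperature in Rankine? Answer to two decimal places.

Let x be the Fahrenheit reading; then the Celsius reading is 5/9·x - 17.7778.
(5/9·x - 17.7778) - x = -26  ⇒  (-4/9)·x = -74/9  ⇒  x = 18.5000°F.
In Celsius: (18.5 - 32) × 5/9 = -7.5000°C.
In Rankine: -7.5000 × 1.8 + 491.67 = 478.17°R.

478.17°R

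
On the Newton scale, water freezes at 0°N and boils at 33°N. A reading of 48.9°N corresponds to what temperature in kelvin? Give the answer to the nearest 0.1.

Linear interpolation between the fixed points: C = (48.9 - 0) × 100 / (33 - 0) = 148.1818°C.
Then 148.1818 + 273.15 = 421.3 K.

421.3 K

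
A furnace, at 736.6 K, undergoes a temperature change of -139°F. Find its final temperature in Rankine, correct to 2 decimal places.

1186.88°R

Initial temperature in Celsius: 736.6 - 273.15 = 463.4500°C.
The 139°F change is an interval, so only the factor 5/9 applies: -139 × 5/9 = -77.2222°C.
Final Celsius temperature: 463.4500 - 77.2222 = 386.2278°C.
In Rankine: 386.2278 × 1.8 + 491.67 = 1186.88°R.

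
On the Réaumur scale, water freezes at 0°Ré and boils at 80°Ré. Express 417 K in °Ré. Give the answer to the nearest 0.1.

115.1°Ré

First in Celsius: 417 - 273.15 = 143.8500°C.
Linearly onto the Réaumur scale: 0 + (143.8500 / 100) × (80 - 0) = 115.1°Ré.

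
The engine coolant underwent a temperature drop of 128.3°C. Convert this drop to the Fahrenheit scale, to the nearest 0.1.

230.9°F

For a temperature interval the offset drops out; only the factor 1.8 applies.
128.3 × 1.8 = 230.9.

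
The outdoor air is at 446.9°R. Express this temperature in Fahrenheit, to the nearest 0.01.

In Celsius: (446.9 - 491.67) × 5/9 = -24.8722°C.
In Fahrenheit: -24.8722 × 1.8 + 32 = -12.77°F.

-12.77°F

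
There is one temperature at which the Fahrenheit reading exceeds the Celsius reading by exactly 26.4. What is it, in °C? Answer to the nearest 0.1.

Let C be the Celsius reading. The Fahrenheit reading is F = 1.8·C + 32.
Require F - C = 26.4: (0.8)·C + 32 = 26.4.
C = (26.4 - 32) / (0.8) = -7.0.

-7.0°C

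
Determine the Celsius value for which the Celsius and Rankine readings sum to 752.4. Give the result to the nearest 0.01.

93.12°C

Let C be the Celsius reading. The Rankine reading is R = 1.8·C + 491.67.
Require C + R = 752.4: (2.8)·C + 491.67 = 752.4.
C = (752.4 - 491.67) / (2.8) = 93.12.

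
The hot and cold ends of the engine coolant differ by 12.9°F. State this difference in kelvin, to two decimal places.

7.17 K

For a temperature interval the offset drops out; only the factor 5/9 applies.
12.9 × 5/9 = 7.17.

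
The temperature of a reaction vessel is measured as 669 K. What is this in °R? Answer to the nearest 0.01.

1204.20°R

In Celsius: 669 - 273.15 = 395.8500°C.
In Rankine: 395.8500 × 1.8 + 491.67 = 1204.20°R.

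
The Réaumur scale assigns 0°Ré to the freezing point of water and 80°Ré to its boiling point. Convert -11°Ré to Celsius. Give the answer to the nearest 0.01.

-13.75°C

Linear interpolation between the fixed points: C = (-11 - 0) × 100 / (80 - 0) = -13.7500°C.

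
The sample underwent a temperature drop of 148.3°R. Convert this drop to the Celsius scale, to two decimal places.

Only the scale ratio 5/9 matters for a change in temperature.
148.3 × 5/9 = 82.39.

82.39°C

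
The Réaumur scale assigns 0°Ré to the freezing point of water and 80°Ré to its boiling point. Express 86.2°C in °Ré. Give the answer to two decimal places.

68.96°Ré

Linearly onto the Réaumur scale: 0 + (86.2000 / 100) × (80 - 0) = 68.96°Ré.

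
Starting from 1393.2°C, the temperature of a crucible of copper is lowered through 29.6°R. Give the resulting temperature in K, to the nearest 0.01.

1649.91 K

The 29.6°R change is an interval, so only the factor 5/9 applies: -29.6 × 5/9 = -16.4444°C.
Final Celsius temperature: 1393.2000 - 16.4444 = 1376.7556°C.
In kelvin: 1376.7556 + 273.15 = 1649.91 K.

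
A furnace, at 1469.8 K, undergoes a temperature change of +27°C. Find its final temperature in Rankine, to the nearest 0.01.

2694.24°R

Initial temperature in Celsius: 1469.8 - 273.15 = 1196.6500°C.
Final Celsius temperature: 1196.6500 + 27.0000 = 1223.6500°C.
In Rankine: 1223.6500 × 1.8 + 491.67 = 2694.24°R.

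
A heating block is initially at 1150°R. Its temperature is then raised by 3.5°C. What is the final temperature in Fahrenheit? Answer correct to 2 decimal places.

Initial temperature in Celsius: (1150 - 491.67) × 5/9 = 365.7389°C.
Final Celsius temperature: 365.7389 + 3.5000 = 369.2389°C.
In Fahrenheit: 369.2389 × 1.8 + 32 = 696.63°F.

696.63°F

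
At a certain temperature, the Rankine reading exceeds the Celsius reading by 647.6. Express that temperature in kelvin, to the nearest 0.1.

468.1 K

Let x be the Celsius reading; then the Rankine reading is 1.8·x + 491.67.
(1.8·x + 491.67) - x = 647.6  ⇒  (0.8)·x = 155.93  ⇒  x = 194.9125°C.
In kelvin: 194.9125 + 273.15 = 468.1 K.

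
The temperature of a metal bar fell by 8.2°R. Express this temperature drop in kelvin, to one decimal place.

An interval of 1°R corresponds to 5/9 K.
8.2 × 5/9 = 4.6.

4.6 K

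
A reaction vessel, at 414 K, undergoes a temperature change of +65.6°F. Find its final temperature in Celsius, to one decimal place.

Initial temperature in Celsius: 414 - 273.15 = 140.8500°C.
The 65.6°F change is an interval, so only the factor 5/9 applies: +65.6 × 5/9 = +36.4444°C.
Final Celsius temperature: 140.8500 + 36.4444 = 177.2944°C.

177.3°C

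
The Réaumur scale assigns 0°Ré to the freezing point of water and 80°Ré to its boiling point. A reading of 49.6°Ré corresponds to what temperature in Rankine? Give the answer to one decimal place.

Linear interpolation between the fixed points: C = (49.6 - 0) × 100 / (80 - 0) = 62.0000°C.
Then 62.0000 × 1.8 + 491.67 = 603.3°R.

603.3°R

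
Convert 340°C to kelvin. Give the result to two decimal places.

613.15 K

In kelvin: 340.0000 + 273.15 = 613.15 K.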